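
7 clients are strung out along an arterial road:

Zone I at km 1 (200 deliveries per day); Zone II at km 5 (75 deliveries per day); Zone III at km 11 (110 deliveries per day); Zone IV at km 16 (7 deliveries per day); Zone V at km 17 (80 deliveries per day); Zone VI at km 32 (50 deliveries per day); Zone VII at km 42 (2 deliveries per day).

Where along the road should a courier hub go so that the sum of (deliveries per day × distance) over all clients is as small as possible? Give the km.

x = 5

For a sum of weighted absolute distances on a line, the optimum is the weighted median (not the mean). Total weight W = 524; half-weight = 262.
Sort by position and accumulate weight:
  km 1 (Zone I, w=200) → cum 200
  km 5 (Zone II, w=75) → cum 275  ≥ 262 → median here
  km 11 (Zone III, w=110) → cum 385
  km 16 (Zone IV, w=7) → cum 392
  km 17 (Zone V, w=80) → cum 472
  km 32 (Zone VI, w=50) → cum 522
  km 42 (Zone VII, w=2) → cum 524
Optimal location: km 5.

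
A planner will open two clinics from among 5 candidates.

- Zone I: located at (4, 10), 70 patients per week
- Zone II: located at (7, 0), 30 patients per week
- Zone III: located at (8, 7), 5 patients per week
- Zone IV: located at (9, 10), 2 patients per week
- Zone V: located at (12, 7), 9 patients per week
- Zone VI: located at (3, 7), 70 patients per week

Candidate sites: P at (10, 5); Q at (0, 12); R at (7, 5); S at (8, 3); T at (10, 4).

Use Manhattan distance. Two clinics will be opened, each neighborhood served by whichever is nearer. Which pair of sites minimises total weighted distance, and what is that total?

Evaluate every pair (each demand assigned to the nearer of the two):
  {Q, R}: total = 1082
  {R, S}: total = 1192
  {P, R}: total = 1193
  {R, T}: total = 1204
  {Q, S}: total = 1208
  {Q, T}: total = 1274
  {P, Q}: total = 1288
  {P, S}: total = 1588
  {S, T}: total = 1599
  {P, T}: total = 1678
Best pair: {Q, R} with total 1082.

{Q, R}, total 1082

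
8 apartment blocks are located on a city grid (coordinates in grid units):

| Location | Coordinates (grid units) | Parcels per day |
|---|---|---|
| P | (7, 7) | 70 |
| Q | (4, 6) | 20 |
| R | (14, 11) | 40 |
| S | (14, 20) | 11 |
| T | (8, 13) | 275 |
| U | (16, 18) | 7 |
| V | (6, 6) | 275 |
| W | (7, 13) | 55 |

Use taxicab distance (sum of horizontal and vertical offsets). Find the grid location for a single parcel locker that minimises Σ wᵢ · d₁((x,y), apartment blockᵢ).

Manhattan distance separates: Σwᵢ(|x−xᵢ|+|y−yᵢ|) = Σwᵢ|x−xᵢ| + Σwᵢ|y−yᵢ|, so x and y are optimised independently as 1-D weighted medians.
Total weight W = 753; half = 376.5.
x-coordinate, sorted with cumulative weight:
  x=4 (Q, w=20) cum 20
  x=6 (V, w=275) cum 295
  x=7 (P, w=70) cum 365
  x=7 (W, w=55) cum 420  ← median
  x=8 (T, w=275) cum 695
  x=14 (R, w=40) cum 735
  x=14 (S, w=11) cum 746
  x=16 (U, w=7) cum 753
⇒ x* = 7
y-coordinate, sorted with cumulative weight:
  y=6 (Q, w=20) cum 20
  y=6 (V, w=275) cum 295
  y=7 (P, w=70) cum 365
  y=11 (R, w=40) cum 405  ← median
  y=13 (T, w=275) cum 680
  y=13 (W, w=55) cum 735
  y=18 (U, w=7) cum 742
  y=20 (S, w=11) cum 753
⇒ y* = 11

(7, 11)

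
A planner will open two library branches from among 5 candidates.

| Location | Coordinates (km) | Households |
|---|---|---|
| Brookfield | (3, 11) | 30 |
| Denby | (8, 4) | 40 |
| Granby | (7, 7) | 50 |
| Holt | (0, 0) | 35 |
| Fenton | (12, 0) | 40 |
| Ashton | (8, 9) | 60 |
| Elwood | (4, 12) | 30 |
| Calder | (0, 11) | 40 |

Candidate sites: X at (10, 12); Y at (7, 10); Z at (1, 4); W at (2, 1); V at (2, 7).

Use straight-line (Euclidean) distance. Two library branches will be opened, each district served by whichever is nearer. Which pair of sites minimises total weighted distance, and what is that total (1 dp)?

{Y, W}, total 1473.1

Evaluate every pair (each demand assigned to the nearer of the two):
  {Y, W}: total = 1473.1
  {Y, Z}: total = 1584.4
  {Y, V}: total = 1590.9
  {W, V}: total = 1842.2
  {X, Y}: total = 1867.3
  {X, V}: total = 1940.2
  {Z, V}: total = 1974.4
  {X, W}: total = 2050.6
  {X, Z}: total = 2075.4
  {Z, W}: total = 2357.7
Best pair: {Y, W} with total 1473.1.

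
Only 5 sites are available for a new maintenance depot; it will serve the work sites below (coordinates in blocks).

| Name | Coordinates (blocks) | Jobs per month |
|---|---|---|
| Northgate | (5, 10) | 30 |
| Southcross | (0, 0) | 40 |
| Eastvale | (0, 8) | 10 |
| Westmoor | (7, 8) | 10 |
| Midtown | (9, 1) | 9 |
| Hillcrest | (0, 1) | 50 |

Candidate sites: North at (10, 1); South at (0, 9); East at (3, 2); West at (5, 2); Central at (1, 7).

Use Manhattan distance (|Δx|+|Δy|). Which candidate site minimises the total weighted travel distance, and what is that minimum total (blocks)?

East, total 953 blocks

Total weighted distance at each candidate:
  North (10, 1): total = 1639
  South (0, 9): total = 1183
  East (3, 2): total = 953
  West (5, 2): total = 1055
  Central (1, 7): total = 1096
Minimum is at East with total 953 blocks.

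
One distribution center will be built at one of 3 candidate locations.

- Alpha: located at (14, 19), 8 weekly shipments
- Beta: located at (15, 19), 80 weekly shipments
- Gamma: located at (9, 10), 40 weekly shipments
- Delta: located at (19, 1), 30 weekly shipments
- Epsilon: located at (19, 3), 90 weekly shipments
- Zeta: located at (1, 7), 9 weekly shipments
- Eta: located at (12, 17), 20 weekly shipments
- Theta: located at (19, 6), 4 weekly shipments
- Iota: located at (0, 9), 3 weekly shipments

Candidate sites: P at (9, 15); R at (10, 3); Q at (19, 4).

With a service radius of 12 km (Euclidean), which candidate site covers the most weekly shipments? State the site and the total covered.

R, covering 176

Coverage radius r = 12 km; a point is covered iff (Δx)²+(Δy)² ≤ 12² = 144.
  P (9, 15): covers {Alpha, Beta, Gamma, Zeta, Eta, Iota} → 160
  R (10, 3): covers {Gamma, Delta, Epsilon, Zeta, Theta, Iota} → 176
  Q (19, 4): covers {Gamma, Delta, Epsilon, Theta} → 164
Maximum coverage at R: 176 weekly shipments.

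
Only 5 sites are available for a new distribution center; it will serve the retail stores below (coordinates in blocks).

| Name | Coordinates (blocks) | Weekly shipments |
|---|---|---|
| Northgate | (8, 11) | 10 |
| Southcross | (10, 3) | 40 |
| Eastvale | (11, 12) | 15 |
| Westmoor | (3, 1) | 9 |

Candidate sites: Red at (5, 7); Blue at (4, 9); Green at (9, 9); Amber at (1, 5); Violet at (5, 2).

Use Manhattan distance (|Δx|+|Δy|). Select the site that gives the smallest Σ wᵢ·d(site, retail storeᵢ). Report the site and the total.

Green, total 511 blocks

Total weighted distance at each candidate:
  Red (5, 7): total = 667
  Blue (4, 9): total = 771
  Green (9, 9): total = 511
  Amber (1, 5): total = 879
  Violet (5, 2): total = 627
Minimum is at Green with total 511 blocks.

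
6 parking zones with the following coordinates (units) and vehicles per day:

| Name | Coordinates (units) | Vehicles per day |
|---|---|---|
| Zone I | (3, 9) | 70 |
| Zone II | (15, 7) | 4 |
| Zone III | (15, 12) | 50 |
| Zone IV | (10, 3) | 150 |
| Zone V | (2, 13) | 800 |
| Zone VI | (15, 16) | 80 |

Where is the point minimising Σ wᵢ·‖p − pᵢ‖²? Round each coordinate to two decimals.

(4.61, 11.60)

The minimiser of Σwᵢ‖p−pᵢ‖² is the weighted centroid p* = (Σwᵢpᵢ)/(Σwᵢ).
Σwᵢ = 1154.
Σwᵢxᵢ = 70·3 + 4·15 + 50·15 + 150·10 + 800·2 + 80·15 = 5320.
Σwᵢyᵢ = 70·9 + 4·7 + 50·12 + 150·3 + 800·13 + 80·16 = 13388.
x* = 5320/1154 = 4.61, y* = 13388/1154 = 11.60.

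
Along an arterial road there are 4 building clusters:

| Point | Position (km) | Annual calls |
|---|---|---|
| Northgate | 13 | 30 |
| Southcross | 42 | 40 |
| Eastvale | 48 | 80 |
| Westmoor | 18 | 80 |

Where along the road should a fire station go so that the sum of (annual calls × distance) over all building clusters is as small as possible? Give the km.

For a sum of weighted absolute distances on a line, the optimum is the weighted median (not the mean). Total weight W = 230; half-weight = 115.
Sort by position and accumulate weight:
  km 13 (Northgate, w=30) → cum 30
  km 18 (Westmoor, w=80) → cum 110
  km 42 (Southcross, w=40) → cum 150  ≥ 115 → median here
  km 48 (Eastvale, w=80) → cum 230
Optimal location: km 42.

x = 42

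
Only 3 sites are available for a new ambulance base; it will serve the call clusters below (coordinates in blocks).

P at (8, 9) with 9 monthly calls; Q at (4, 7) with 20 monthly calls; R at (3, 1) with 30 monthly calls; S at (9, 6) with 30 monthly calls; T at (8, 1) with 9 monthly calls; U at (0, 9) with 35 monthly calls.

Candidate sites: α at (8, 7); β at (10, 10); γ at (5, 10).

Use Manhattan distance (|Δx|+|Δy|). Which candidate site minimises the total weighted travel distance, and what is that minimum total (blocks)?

α, total 892 blocks

Total weighted distance at each candidate:
  α (8, 7): total = 892
  β (10, 10): total = 1321
  γ (5, 10): total = 1004
Minimum is at α with total 892 blocks.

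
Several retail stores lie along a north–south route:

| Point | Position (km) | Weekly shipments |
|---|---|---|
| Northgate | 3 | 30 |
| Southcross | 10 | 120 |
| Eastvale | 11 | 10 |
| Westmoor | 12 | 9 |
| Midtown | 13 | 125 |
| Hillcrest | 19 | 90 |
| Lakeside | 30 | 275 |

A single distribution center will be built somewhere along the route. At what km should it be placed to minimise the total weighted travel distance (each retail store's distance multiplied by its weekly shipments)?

For a sum of weighted absolute distances on a line, the optimum is the weighted median (not the mean). Total weight W = 659; half-weight = 329.5.
Sort by position and accumulate weight:
  km 3 (Northgate, w=30) → cum 30
  km 10 (Southcross, w=120) → cum 150
  km 11 (Eastvale, w=10) → cum 160
  km 12 (Westmoor, w=9) → cum 169
  km 13 (Midtown, w=125) → cum 294
  km 19 (Hillcrest, w=90) → cum 384  ≥ 329.5 → median here
  km 30 (Lakeside, w=275) → cum 659
Optimal location: km 19.

x = 19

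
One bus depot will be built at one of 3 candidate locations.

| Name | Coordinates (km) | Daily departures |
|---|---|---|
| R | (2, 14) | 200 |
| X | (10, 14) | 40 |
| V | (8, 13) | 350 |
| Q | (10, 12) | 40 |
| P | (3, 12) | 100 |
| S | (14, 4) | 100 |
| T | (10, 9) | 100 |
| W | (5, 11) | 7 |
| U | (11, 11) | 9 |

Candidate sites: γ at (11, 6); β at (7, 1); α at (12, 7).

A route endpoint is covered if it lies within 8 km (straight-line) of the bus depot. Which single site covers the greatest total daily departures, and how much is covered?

Coverage radius r = 8 km; a point is covered iff (Δx)²+(Δy)² ≤ 8² = 64.
  γ (11, 6): covers {V, Q, S, T, W, U} → 606
  β (7, 1): covers {S} → 100
  α (12, 7): covers {X, V, Q, S, T, U} → 639
Maximum coverage at α: 639 daily departures.

α, covering 639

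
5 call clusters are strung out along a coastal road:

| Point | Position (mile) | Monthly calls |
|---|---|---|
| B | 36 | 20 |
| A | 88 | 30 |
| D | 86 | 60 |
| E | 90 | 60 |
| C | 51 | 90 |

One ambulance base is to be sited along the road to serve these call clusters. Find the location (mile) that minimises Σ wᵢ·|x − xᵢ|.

For a sum of weighted absolute distances on a line, the optimum is the weighted median (not the mean). Total weight W = 260; half-weight = 130.
Sort by position and accumulate weight:
  mile 36 (B, w=20) → cum 20
  mile 51 (C, w=90) → cum 110
  mile 86 (D, w=60) → cum 170  ≥ 130 → median here
  mile 88 (A, w=30) → cum 200
  mile 90 (E, w=60) → cum 260
Optimal location: mile 86.

x = 86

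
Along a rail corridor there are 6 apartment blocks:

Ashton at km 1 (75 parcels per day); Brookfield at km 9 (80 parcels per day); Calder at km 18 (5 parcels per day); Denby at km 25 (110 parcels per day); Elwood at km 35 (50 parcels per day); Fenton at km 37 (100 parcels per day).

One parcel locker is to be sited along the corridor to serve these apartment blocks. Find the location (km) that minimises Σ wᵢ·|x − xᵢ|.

For a sum of weighted absolute distances on a line, the optimum is the weighted median (not the mean). Total weight W = 420; half-weight = 210.
Sort by position and accumulate weight:
  km 1 (Ashton, w=75) → cum 75
  km 9 (Brookfield, w=80) → cum 155
  km 18 (Calder, w=5) → cum 160
  km 25 (Denby, w=110) → cum 270  ≥ 210 → median here
  km 35 (Elwood, w=50) → cum 320
  km 37 (Fenton, w=100) → cum 420
Optimal location: km 25.

x = 25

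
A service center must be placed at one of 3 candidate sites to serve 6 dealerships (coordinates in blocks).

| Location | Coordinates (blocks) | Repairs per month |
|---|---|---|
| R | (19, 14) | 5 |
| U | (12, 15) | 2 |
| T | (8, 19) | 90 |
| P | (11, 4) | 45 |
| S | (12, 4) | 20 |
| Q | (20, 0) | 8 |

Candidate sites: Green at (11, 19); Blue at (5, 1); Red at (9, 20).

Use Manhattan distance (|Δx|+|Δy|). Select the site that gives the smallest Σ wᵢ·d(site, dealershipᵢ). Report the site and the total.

Total weighted distance at each candidate:
  Green (11, 19): total = 1564
  Blue (5, 1): total = 2800
  Red (9, 20): total = 1714
Minimum is at Green with total 1564 blocks.

Green, total 1564 blocks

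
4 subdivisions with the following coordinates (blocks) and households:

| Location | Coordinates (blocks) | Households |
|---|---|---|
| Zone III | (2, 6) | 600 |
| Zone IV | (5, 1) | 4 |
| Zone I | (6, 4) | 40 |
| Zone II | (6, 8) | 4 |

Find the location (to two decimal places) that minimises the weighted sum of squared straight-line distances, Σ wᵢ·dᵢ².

The minimiser of Σwᵢ‖p−pᵢ‖² is the weighted centroid p* = (Σwᵢpᵢ)/(Σwᵢ).
Σwᵢ = 648.
Σwᵢxᵢ = 600·2 + 4·5 + 40·6 + 4·6 = 1484.
Σwᵢyᵢ = 600·6 + 4·1 + 40·4 + 4·8 = 3796.
x* = 1484/648 = 2.29, y* = 3796/648 = 5.86.

(2.29, 5.86)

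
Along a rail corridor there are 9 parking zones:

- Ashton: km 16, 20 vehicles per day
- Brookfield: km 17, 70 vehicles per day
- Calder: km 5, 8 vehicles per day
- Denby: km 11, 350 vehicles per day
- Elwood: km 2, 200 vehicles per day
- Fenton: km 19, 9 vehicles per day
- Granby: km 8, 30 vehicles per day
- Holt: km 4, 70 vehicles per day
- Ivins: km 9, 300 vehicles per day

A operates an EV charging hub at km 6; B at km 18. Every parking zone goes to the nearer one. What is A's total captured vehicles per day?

958

The indifferent point is the midpoint (6+18)/2 = 12; parking zones left of it (closer to A at 6) go to A, those right go to B.
  Elwood at 2 (w=200) → A
  Holt at 4 (w=70) → A
  Calder at 5 (w=8) → A
  Granby at 8 (w=30) → A
  Ivins at 9 (w=300) → A
  Denby at 11 (w=350) → A
  Ashton at 16 (w=20) → B
  Brookfield at 17 (w=70) → B
  Fenton at 19 (w=9) → B
A captures 958; B captures 99.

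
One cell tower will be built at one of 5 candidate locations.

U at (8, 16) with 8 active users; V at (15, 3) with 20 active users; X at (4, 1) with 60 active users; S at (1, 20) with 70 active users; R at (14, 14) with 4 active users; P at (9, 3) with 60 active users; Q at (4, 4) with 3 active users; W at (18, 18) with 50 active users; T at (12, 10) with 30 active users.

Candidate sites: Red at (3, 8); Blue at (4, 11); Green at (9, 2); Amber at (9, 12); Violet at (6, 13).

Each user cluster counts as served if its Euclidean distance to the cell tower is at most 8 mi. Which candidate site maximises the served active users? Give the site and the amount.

Green, covering 143

Coverage radius r = 8 mi; a point is covered iff (Δx)²+(Δy)² ≤ 8² = 64.
  Red (3, 8): covers {X, P, Q} → 123
  Blue (4, 11): covers {U, Q} → 11
  Green (9, 2): covers {V, X, P, Q} → 143
  Amber (9, 12): covers {U, R, T} → 42
  Violet (6, 13): covers {U, T} → 38
Maximum coverage at Green: 143 active users.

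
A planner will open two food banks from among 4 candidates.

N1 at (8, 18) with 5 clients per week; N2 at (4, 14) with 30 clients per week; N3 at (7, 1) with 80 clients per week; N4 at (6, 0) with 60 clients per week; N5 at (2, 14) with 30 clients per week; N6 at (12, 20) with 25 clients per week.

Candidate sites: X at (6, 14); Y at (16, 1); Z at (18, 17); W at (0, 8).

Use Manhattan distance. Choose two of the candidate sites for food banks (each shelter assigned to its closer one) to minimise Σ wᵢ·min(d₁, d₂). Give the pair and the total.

{X, Y}, total 1890

Evaluate every pair (each demand assigned to the nearer of the two):
  {X, Y}: total = 1890
  {X, Z}: total = 2395
  {X, W}: total = 2470
  {Y, W}: total = 2585
  {Y, Z}: total = 2740
  {Z, W}: total = 2780
Best pair: {X, Y} with total 1890.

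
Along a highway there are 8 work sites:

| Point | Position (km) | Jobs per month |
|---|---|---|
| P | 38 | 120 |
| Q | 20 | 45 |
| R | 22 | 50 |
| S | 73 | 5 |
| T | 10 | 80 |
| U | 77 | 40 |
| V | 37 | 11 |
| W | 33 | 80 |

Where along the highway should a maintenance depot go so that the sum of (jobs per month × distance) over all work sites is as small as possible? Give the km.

For a sum of weighted absolute distances on a line, the optimum is the weighted median (not the mean). Total weight W = 431; half-weight = 215.5.
Sort by position and accumulate weight:
  km 10 (T, w=80) → cum 80
  km 20 (Q, w=45) → cum 125
  km 22 (R, w=50) → cum 175
  km 33 (W, w=80) → cum 255  ≥ 215.5 → median here
  km 37 (V, w=11) → cum 266
  km 38 (P, w=120) → cum 386
  km 73 (S, w=5) → cum 391
  km 77 (U, w=40) → cum 431
Optimal location: km 33.

x = 33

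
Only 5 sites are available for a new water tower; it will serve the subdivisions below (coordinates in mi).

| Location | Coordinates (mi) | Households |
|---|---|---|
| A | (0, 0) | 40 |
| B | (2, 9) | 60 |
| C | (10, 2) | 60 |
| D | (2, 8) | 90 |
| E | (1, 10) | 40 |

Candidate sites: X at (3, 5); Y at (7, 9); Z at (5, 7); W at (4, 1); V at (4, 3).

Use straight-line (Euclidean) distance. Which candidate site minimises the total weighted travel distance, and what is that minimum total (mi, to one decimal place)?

X, total 1437.6 mi

Total weighted distance at each candidate:
  X (3, 5): total = 1437.6
  Y (7, 9): total = 1915.2
  Z (5, 7): total = 1469.3
  W (4, 1): total = 2059.3
  V (4, 3): total = 1733.7
Minimum is at X with total 1437.6 mi.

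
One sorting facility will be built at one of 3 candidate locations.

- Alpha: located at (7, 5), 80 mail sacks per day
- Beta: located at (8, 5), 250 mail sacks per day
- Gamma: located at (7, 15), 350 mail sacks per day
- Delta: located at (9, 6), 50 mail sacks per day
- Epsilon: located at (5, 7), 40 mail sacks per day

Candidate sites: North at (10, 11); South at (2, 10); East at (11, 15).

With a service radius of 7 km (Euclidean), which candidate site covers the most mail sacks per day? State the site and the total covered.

Coverage radius r = 7 km; a point is covered iff (Δx)²+(Δy)² ≤ 7² = 49.
  North (10, 11): covers {Alpha, Beta, Gamma, Delta, Epsilon} → 770
  South (2, 10): covers {Epsilon} → 40
  East (11, 15): covers {Gamma} → 350
Maximum coverage at North: 770 mail sacks per day.

North, covering 770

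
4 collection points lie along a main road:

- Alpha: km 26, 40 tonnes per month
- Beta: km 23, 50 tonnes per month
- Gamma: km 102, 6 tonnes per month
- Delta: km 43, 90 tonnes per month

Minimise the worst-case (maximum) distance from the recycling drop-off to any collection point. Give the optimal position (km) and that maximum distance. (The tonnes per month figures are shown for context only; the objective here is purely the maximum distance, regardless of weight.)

The 1-center on a line is the midpoint of the two extreme points: leftmost at 23, rightmost at 102.
Optimal location = (23 + 102)/2 = 62.5; maximum distance = (102 − 23)/2 = 39.5.

location 62.5, max distance 39.5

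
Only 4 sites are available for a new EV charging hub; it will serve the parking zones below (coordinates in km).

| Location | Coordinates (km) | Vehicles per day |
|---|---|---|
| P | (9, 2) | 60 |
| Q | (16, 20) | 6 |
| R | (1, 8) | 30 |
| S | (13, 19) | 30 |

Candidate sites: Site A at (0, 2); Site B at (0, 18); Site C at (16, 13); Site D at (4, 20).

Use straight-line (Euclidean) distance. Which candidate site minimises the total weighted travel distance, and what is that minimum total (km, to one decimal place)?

Site C, total 1499.9 km

Total weighted distance at each candidate:
  Site A (0, 2): total = 1509.0
  Site B (0, 18): total = 1890.8
  Site C (16, 13): total = 1499.9
  Site D (4, 20): total = 1835.6
Minimum is at Site C with total 1499.9 km.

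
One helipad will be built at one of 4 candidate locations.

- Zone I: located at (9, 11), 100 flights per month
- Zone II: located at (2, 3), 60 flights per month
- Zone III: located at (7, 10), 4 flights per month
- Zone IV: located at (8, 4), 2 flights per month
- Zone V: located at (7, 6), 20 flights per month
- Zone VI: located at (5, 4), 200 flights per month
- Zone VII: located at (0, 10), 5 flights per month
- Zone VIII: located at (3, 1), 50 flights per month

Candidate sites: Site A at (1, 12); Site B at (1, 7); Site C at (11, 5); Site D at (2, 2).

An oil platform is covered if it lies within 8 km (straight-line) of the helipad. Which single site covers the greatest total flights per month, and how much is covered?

Site B, covering 341

Coverage radius r = 8 km; a point is covered iff (Δx)²+(Δy)² ≤ 8² = 64.
  Site A (1, 12): covers {Zone III, Zone VII} → 9
  Site B (1, 7): covers {Zone II, Zone III, Zone IV, Zone V, Zone VI, Zone VII, Zone VIII} → 341
  Site C (11, 5): covers {Zone I, Zone III, Zone IV, Zone V, Zone VI} → 326
  Site D (2, 2): covers {Zone II, Zone IV, Zone V, Zone VI, Zone VIII} → 332
Maximum coverage at Site B: 341 flights per month.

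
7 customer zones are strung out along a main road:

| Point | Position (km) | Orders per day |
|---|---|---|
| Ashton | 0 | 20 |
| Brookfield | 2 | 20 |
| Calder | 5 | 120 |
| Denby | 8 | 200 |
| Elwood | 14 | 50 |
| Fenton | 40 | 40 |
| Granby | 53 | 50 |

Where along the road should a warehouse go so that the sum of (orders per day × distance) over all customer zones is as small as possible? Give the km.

x = 8

For a sum of weighted absolute distances on a line, the optimum is the weighted median (not the mean). Total weight W = 500; half-weight = 250.
Sort by position and accumulate weight:
  km 0 (Ashton, w=20) → cum 20
  km 2 (Brookfield, w=20) → cum 40
  km 5 (Calder, w=120) → cum 160
  km 8 (Denby, w=200) → cum 360  ≥ 250 → median here
  km 14 (Elwood, w=50) → cum 410
  km 40 (Fenton, w=40) → cum 450
  km 53 (Granby, w=50) → cum 500
Optimal location: km 8.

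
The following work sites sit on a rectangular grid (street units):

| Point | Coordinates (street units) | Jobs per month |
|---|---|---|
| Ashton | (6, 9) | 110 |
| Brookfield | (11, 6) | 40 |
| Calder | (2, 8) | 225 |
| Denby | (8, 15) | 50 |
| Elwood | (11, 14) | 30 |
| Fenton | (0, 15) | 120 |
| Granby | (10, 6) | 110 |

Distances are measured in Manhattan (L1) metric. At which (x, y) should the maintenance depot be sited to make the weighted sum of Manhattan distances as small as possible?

(2, 8)

Manhattan distance separates: Σwᵢ(|x−xᵢ|+|y−yᵢ|) = Σwᵢ|x−xᵢ| + Σwᵢ|y−yᵢ|, so x and y are optimised independently as 1-D weighted medians.
Total weight W = 685; half = 342.5.
x-coordinate, sorted with cumulative weight:
  x=0 (Fenton, w=120) cum 120
  x=2 (Calder, w=225) cum 345  ← median
  x=6 (Ashton, w=110) cum 455
  x=8 (Denby, w=50) cum 505
  x=10 (Granby, w=110) cum 615
  x=11 (Brookfield, w=40) cum 655
  x=11 (Elwood, w=30) cum 685
⇒ x* = 2
y-coordinate, sorted with cumulative weight:
  y=6 (Brookfield, w=40) cum 40
  y=6 (Granby, w=110) cum 150
  y=8 (Calder, w=225) cum 375  ← median
  y=9 (Ashton, w=110) cum 485
  y=14 (Elwood, w=30) cum 515
  y=15 (Denby, w=50) cum 565
  y=15 (Fenton, w=120) cum 685
⇒ y* = 8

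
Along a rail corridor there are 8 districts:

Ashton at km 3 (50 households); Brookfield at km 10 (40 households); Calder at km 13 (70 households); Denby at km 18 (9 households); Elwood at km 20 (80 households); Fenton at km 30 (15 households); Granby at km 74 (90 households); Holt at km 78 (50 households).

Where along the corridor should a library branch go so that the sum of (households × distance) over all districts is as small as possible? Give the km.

x = 20

For a sum of weighted absolute distances on a line, the optimum is the weighted median (not the mean). Total weight W = 404; half-weight = 202.
Sort by position and accumulate weight:
  km 3 (Ashton, w=50) → cum 50
  km 10 (Brookfield, w=40) → cum 90
  km 13 (Calder, w=70) → cum 160
  km 18 (Denby, w=9) → cum 169
  km 20 (Elwood, w=80) → cum 249  ≥ 202 → median here
  km 30 (Fenton, w=15) → cum 264
  km 74 (Granby, w=90) → cum 354
  km 78 (Holt, w=50) → cum 404
Optimal location: km 20.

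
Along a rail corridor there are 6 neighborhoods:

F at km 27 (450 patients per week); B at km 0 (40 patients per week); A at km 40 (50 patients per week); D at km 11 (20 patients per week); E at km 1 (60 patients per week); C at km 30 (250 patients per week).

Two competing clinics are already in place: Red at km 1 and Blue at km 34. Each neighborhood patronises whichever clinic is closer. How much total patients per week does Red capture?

120

The indifferent point is the midpoint (1+34)/2 = 17.5; neighborhoods left of it (closer to Red at 1) go to Red, those right go to Blue.
  B at 0 (w=40) → Red
  E at 1 (w=60) → Red
  D at 11 (w=20) → Red
  F at 27 (w=450) → Blue
  C at 30 (w=250) → Blue
  A at 40 (w=50) → Blue
Red captures 120; Blue captures 750.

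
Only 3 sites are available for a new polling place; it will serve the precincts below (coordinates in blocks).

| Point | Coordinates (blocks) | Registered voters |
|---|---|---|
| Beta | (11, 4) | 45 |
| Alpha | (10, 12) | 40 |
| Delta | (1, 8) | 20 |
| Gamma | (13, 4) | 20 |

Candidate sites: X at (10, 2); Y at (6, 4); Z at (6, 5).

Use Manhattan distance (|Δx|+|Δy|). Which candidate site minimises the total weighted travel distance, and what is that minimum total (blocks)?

X, total 935 blocks

Total weighted distance at each candidate:
  X (10, 2): total = 935
  Y (6, 4): total = 1025
  Z (6, 5): total = 1030
Minimum is at X with total 935 blocks.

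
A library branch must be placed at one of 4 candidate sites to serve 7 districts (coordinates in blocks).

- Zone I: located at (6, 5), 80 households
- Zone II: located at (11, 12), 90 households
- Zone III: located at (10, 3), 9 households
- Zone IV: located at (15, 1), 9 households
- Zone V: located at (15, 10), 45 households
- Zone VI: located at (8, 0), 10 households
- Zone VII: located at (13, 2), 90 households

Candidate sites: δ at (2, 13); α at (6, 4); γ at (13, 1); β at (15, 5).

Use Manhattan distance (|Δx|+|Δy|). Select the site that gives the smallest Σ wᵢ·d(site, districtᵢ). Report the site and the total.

β, total 2604 blocks

Total weighted distance at each candidate:
  δ (2, 13): total = 5137
  α (6, 4): total = 2948
  γ (13, 1): total = 2758
  β (15, 5): total = 2604
Minimum is at β with total 2604 blocks.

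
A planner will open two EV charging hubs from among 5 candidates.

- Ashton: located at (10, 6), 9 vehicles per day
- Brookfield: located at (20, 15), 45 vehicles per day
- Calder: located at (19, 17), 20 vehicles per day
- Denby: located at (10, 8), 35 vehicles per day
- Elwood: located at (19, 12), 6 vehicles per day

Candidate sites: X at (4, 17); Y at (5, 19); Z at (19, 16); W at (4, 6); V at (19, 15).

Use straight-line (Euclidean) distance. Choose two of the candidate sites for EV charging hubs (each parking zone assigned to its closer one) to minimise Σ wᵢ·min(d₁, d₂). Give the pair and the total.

Evaluate every pair (each demand assigned to the nearer of the two):
  {W, V}: total = 378.4
  {Z, W}: total = 383.0
  {X, V}: total = 594.4
  {Z, V}: total = 596.6
  {X, Z}: total = 599.0
  {Y, V}: total = 616.6
  {Y, Z}: total = 650.2
  {Y, W}: total = 1350.7
  {X, W}: total = 1395.8
  {X, Y}: total = 1566.7
Best pair: {W, V} with total 378.4.

{W, V}, total 378.4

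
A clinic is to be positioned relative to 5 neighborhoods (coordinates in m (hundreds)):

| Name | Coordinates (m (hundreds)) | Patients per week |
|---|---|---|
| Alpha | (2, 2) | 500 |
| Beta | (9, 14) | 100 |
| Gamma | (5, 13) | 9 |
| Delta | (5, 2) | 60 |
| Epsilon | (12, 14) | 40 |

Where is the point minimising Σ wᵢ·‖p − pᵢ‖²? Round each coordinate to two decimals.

The minimiser of Σwᵢ‖p−pᵢ‖² is the weighted centroid p* = (Σwᵢpᵢ)/(Σwᵢ).
Σwᵢ = 709.
Σwᵢxᵢ = 500·2 + 100·9 + 9·5 + 60·5 + 40·12 = 2725.
Σwᵢyᵢ = 500·2 + 100·14 + 9·13 + 60·2 + 40·14 = 3197.
x* = 2725/709 = 3.84, y* = 3197/709 = 4.51.

(3.84, 4.51)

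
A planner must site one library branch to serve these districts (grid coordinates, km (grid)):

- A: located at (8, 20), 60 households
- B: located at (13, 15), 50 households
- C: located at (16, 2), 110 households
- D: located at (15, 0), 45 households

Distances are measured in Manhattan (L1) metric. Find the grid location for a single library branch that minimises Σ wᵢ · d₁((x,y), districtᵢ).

(15, 2)

Manhattan distance separates: Σwᵢ(|x−xᵢ|+|y−yᵢ|) = Σwᵢ|x−xᵢ| + Σwᵢ|y−yᵢ|, so x and y are optimised independently as 1-D weighted medians.
Total weight W = 265; half = 132.5.
x-coordinate, sorted with cumulative weight:
  x=8 (A, w=60) cum 60
  x=13 (B, w=50) cum 110
  x=15 (D, w=45) cum 155  ← median
  x=16 (C, w=110) cum 265
⇒ x* = 15
y-coordinate, sorted with cumulative weight:
  y=0 (D, w=45) cum 45
  y=2 (C, w=110) cum 155  ← median
  y=15 (B, w=50) cum 205
  y=20 (A, w=60) cum 265
⇒ y* = 2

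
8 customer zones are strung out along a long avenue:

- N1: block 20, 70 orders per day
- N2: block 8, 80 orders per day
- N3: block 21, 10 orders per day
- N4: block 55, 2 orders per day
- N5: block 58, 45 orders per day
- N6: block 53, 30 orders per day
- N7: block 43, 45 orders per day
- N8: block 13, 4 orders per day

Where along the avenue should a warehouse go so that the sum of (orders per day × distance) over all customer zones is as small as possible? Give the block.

For a sum of weighted absolute distances on a line, the optimum is the weighted median (not the mean). Total weight W = 286; half-weight = 143.
Sort by position and accumulate weight:
  block 8 (N2, w=80) → cum 80
  block 13 (N8, w=4) → cum 84
  block 20 (N1, w=70) → cum 154  ≥ 143 → median here
  block 21 (N3, w=10) → cum 164
  block 43 (N7, w=45) → cum 209
  block 53 (N6, w=30) → cum 239
  block 55 (N4, w=2) → cum 241
  block 58 (N5, w=45) → cum 286
Optimal location: block 20.

x = 20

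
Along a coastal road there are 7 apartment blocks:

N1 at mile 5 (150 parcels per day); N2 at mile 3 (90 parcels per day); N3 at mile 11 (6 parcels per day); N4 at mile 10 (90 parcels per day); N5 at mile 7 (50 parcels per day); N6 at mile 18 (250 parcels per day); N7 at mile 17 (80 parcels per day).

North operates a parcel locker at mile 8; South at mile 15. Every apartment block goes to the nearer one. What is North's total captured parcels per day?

386

The indifferent point is the midpoint (8+15)/2 = 11.5; apartment blocks left of it (closer to North at 8) go to North, those right go to South.
  N2 at 3 (w=90) → North
  N1 at 5 (w=150) → North
  N5 at 7 (w=50) → North
  N4 at 10 (w=90) → North
  N3 at 11 (w=6) → North
  N7 at 17 (w=80) → South
  N6 at 18 (w=250) → South
North captures 386; South captures 330.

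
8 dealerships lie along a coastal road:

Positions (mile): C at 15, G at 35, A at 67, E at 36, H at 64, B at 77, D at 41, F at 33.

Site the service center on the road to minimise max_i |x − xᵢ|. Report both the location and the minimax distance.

location 46, max distance 31

The 1-center on a line is the midpoint of the two extreme points: leftmost at 15, rightmost at 77.
Optimal location = (15 + 77)/2 = 46; maximum distance = (77 − 15)/2 = 31.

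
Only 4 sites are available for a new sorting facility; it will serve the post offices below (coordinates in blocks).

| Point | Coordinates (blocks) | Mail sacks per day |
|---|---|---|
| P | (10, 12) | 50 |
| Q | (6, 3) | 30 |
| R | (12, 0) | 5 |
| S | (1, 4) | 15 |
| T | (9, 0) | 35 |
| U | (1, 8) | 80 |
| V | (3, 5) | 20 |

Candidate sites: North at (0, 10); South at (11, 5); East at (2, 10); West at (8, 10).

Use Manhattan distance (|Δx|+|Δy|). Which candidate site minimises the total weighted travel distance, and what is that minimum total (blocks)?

East, total 1990 blocks

Total weighted distance at each candidate:
  North (0, 10): total = 2270
  South (11, 5): total = 2250
  East (2, 10): total = 1990
  West (8, 10): total = 2040
Minimum is at East with total 1990 blocks.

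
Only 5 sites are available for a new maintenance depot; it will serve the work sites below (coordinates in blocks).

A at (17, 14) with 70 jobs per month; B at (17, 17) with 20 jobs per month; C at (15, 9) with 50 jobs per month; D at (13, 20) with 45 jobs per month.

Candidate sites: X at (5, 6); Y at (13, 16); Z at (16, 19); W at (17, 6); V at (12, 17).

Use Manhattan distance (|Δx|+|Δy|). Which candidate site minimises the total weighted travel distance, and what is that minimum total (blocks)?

Total weighted distance at each candidate:
  X (5, 6): total = 3500
  Y (13, 16): total = 1150
  Z (16, 19): total = 1210
  W (17, 6): total = 1840
  V (12, 17): total = 1390
Minimum is at Y with total 1150 blocks.

Y, total 1150 blocks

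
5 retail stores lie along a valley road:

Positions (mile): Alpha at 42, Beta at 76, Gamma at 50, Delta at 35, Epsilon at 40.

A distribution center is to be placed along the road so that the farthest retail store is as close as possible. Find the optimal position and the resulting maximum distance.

location 55.5, max distance 20.5

The 1-center on a line is the midpoint of the two extreme points: leftmost at 35, rightmost at 76.
Optimal location = (35 + 76)/2 = 55.5; maximum distance = (76 − 35)/2 = 20.5.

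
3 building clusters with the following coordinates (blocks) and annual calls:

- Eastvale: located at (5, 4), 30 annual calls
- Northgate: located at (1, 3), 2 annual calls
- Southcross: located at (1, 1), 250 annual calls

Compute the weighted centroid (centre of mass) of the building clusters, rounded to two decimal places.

(1.43, 1.33)

The minimiser of Σwᵢ‖p−pᵢ‖² is the weighted centroid p* = (Σwᵢpᵢ)/(Σwᵢ).
Σwᵢ = 282.
Σwᵢxᵢ = 30·5 + 2·1 + 250·1 = 402.
Σwᵢyᵢ = 30·4 + 2·3 + 250·1 = 376.
x* = 402/282 = 1.43, y* = 376/282 = 1.33.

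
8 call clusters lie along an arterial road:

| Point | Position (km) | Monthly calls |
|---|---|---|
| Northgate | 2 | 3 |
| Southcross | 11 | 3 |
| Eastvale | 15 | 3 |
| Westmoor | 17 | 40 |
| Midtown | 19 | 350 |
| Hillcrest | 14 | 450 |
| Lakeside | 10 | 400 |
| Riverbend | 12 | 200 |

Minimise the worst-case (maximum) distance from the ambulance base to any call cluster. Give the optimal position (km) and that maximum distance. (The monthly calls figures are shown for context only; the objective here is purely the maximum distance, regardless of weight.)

The 1-center on a line is the midpoint of the two extreme points: leftmost at 2, rightmost at 19.
Optimal location = (2 + 19)/2 = 10.5; maximum distance = (19 − 2)/2 = 8.5.

location 10.5, max distance 8.5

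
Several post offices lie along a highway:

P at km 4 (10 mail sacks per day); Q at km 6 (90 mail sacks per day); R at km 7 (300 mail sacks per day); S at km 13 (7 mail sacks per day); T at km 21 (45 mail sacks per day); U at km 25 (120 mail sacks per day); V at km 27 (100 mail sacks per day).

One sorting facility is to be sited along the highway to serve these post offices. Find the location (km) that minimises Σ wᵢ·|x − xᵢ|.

For a sum of weighted absolute distances on a line, the optimum is the weighted median (not the mean). Total weight W = 672; half-weight = 336.
Sort by position and accumulate weight:
  km 4 (P, w=10) → cum 10
  km 6 (Q, w=90) → cum 100
  km 7 (R, w=300) → cum 400  ≥ 336 → median here
  km 13 (S, w=7) → cum 407
  km 21 (T, w=45) → cum 452
  km 25 (U, w=120) → cum 572
  km 27 (V, w=100) → cum 672
Optimal location: km 7.

x = 7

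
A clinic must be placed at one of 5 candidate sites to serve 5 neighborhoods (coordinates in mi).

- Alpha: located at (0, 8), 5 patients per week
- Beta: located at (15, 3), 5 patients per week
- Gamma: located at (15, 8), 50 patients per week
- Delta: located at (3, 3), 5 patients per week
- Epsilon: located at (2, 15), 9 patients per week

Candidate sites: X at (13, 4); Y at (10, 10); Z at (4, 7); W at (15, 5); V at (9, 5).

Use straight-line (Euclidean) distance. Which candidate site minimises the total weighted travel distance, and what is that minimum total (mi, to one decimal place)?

W, total 444.9 mi

Total weighted distance at each candidate:
  X (13, 4): total = 493.1
  Y (10, 10): total = 497.7
  Z (4, 7): total = 726.2
  W (15, 5): total = 444.9
  V (9, 5): total = 555.9
Minimum is at W with total 444.9 mi.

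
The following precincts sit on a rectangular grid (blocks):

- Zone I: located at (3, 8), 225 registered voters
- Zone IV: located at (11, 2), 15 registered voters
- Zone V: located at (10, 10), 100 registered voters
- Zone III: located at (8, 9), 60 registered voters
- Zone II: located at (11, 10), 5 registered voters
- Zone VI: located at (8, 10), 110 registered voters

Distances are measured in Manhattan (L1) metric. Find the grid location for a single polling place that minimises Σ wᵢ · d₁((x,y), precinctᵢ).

(8, 9)

Manhattan distance separates: Σwᵢ(|x−xᵢ|+|y−yᵢ|) = Σwᵢ|x−xᵢ| + Σwᵢ|y−yᵢ|, so x and y are optimised independently as 1-D weighted medians.
Total weight W = 515; half = 257.5.
x-coordinate, sorted with cumulative weight:
  x=3 (Zone I, w=225) cum 225
  x=8 (Zone III, w=60) cum 285  ← median
  x=8 (Zone VI, w=110) cum 395
  x=10 (Zone V, w=100) cum 495
  x=11 (Zone IV, w=15) cum 510
  x=11 (Zone II, w=5) cum 515
⇒ x* = 8
y-coordinate, sorted with cumulative weight:
  y=2 (Zone IV, w=15) cum 15
  y=8 (Zone I, w=225) cum 240
  y=9 (Zone III, w=60) cum 300  ← median
  y=10 (Zone V, w=100) cum 400
  y=10 (Zone II, w=5) cum 405
  y=10 (Zone VI, w=110) cum 515
⇒ y* = 9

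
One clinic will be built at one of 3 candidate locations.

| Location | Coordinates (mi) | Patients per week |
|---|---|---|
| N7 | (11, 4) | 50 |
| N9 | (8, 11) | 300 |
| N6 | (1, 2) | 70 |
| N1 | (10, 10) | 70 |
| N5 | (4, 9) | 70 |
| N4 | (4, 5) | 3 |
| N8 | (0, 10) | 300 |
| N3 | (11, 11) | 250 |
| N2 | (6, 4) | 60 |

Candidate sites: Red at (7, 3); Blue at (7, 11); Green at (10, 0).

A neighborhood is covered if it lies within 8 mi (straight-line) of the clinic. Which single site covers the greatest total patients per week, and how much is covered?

Coverage radius r = 8 mi; a point is covered iff (Δx)²+(Δy)² ≤ 8² = 64.
  Red (7, 3): covers {N7, N6, N1, N5, N4, N2} → 323
  Blue (7, 11): covers {N9, N1, N5, N4, N8, N3, N2} → 1053
  Green (10, 0): covers {N7, N4, N2} → 113
Maximum coverage at Blue: 1053 patients per week.

Blue, covering 1053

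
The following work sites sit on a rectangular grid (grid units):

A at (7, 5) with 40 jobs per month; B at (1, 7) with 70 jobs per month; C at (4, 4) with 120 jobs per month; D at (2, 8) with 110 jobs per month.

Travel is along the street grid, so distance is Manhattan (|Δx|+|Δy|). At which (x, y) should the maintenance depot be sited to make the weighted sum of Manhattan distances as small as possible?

(2, 7)

Manhattan distance separates: Σwᵢ(|x−xᵢ|+|y−yᵢ|) = Σwᵢ|x−xᵢ| + Σwᵢ|y−yᵢ|, so x and y are optimised independently as 1-D weighted medians.
Total weight W = 340; half = 170.
x-coordinate, sorted with cumulative weight:
  x=1 (B, w=70) cum 70
  x=2 (D, w=110) cum 180  ← median
  x=4 (C, w=120) cum 300
  x=7 (A, w=40) cum 340
⇒ x* = 2
y-coordinate, sorted with cumulative weight:
  y=4 (C, w=120) cum 120
  y=5 (A, w=40) cum 160
  y=7 (B, w=70) cum 230  ← median
  y=8 (D, w=110) cum 340
⇒ y* = 7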